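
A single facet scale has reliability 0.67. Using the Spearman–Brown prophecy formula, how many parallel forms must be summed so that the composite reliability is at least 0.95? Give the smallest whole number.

10

k ≥ ρ*(1−ρ₁)/(ρ₁(1−ρ*)) = 0.95·0.33 / (0.67·0.05) = 9.358.
Smallest integer k = 10.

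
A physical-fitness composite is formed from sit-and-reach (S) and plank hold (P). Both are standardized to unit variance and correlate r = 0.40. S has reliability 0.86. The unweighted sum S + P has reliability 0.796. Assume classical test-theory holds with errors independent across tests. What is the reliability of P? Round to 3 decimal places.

0.569

Var(S+P) = 2 + 2·0.40 = 2.800.
True-score variance = ρ_S + ρ_P + 2·0.40, so 0.796 = (0.86 + ρ_P + 0.80) / 2.800.
ρ_P = 0.796·2.800 − 0.86 − 0.80 = 0.569.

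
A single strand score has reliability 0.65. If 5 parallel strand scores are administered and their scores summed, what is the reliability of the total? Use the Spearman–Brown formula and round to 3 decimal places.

ρ_k = kρ / (1 + (k−1)ρ) = 5·0.65 / (1 + 4·0.65) = 3.250 / 3.600 = 0.903.

0.903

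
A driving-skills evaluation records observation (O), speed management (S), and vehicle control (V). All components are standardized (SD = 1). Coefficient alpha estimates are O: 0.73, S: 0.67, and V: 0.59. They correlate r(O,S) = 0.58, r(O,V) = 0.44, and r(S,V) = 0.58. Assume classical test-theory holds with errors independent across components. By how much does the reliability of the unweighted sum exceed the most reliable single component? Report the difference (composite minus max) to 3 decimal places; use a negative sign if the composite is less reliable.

0.107

Var(sum) = 3 + 3.2 = 6.2; true-score variance = 1.99 + 3.2 = 5.19; composite reliability = 0.8371.
Max component reliability = 0.7300.
Difference = 0.8371 − 0.7300 = 0.107.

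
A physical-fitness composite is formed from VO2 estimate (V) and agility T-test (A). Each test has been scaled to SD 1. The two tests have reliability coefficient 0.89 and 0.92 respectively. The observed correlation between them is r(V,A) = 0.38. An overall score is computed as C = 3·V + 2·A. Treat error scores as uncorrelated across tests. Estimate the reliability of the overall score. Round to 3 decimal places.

0.925

Var(C) = 3² + 2² + 2·[6·0.38] = 13 + 4.56 = 17.56.
Because errors are independent across components, Cov(Tᵢ,Tⱼ) = Cov(Xᵢ,Xⱼ); the off-diagonal part of the true-score variance is the same as above.
True-score variance = [3²·0.89 + 2²·0.92] + 4.56 = 11.69 + 4.56 = 16.25.
Reliability = 16.25 / 17.56 = 0.925.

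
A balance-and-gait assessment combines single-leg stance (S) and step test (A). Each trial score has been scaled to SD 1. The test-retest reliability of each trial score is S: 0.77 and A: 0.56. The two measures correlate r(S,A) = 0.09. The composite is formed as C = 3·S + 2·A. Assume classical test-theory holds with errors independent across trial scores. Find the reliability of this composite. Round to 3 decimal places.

Var(C) = 3² + 2² + 2·[6·0.09] = 13 + 1.08 = 14.08.
Because errors are independent across components, Cov(Tᵢ,Tⱼ) = Cov(Xᵢ,Xⱼ); the off-diagonal part of the true-score variance is the same as above.
True-score variance = [3²·0.77 + 2²·0.56] + 1.08 = 9.17 + 1.08 = 10.25.
Reliability = 10.25 / 14.08 = 0.728.

0.728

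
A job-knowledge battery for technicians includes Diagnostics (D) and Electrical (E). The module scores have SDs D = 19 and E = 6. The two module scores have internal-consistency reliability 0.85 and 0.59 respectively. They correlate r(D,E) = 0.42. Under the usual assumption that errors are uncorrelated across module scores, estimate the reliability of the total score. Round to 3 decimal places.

0.860

Var(D+E) = 19² + 6² + 2·[19·6·0.42] = 397 + 95.76 = 492.76.
Under uncorrelated errors the observed covariances equal the true-score covariances, so only the own-variance terms attenuate.
True-score variance = [19²·0.85 + 6²·0.59] + 95.76 = 328.09 + 95.76 = 423.85.
Reliability = 423.85 / 492.76 = 0.860.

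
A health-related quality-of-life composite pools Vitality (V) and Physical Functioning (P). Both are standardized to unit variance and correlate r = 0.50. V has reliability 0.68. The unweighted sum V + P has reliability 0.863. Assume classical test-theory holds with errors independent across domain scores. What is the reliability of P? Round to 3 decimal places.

Var(V+P) = 2 + 2·0.50 = 3.000.
True-score variance = ρ_V + ρ_P + 2·0.50, so 0.863 = (0.68 + ρ_P + 1.00) / 3.000.
ρ_P = 0.863·3.000 − 0.68 − 1.00 = 0.909.

0.909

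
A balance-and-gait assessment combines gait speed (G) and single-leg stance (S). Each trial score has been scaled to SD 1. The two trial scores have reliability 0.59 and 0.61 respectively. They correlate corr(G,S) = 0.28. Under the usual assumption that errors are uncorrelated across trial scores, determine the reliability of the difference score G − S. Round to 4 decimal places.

0.4444

Var(G−S) = 1 + 1 − 2·0.28 = 2 − 0.56 = 1.44.
Because errors are independent across components, Cov(Tᵢ,Tⱼ) = Cov(Xᵢ,Xⱼ); the off-diagonal part of the true-score variance is the same as above.
True-score variance = [0.59 + 0.61] − 0.56 = 1.2 − 0.56 = 0.64.
Reliability = 0.64 / 1.44 = 0.4444.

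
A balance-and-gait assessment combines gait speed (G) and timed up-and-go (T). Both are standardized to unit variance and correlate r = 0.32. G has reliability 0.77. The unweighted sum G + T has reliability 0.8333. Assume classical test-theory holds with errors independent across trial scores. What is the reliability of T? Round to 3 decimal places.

0.790

Var(G+T) = 2 + 2·0.32 = 2.640.
True-score variance = ρ_G + ρ_T + 2·0.32, so 0.8333 = (0.77 + ρ_T + 0.64) / 2.640.
ρ_T = 0.8333·2.640 − 0.77 − 0.64 = 0.790.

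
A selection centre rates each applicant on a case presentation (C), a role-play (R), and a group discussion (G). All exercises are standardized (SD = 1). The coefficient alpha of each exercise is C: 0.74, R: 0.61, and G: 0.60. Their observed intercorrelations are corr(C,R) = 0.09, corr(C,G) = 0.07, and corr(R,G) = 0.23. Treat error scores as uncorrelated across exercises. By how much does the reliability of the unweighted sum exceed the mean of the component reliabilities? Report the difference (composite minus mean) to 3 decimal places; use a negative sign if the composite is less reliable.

Var(sum) = 3 + 0.78 = 3.78; true-score variance = 1.95 + 0.78 = 2.73; composite reliability = 0.7222.
Mean component reliability = 0.6500.
Difference = 0.7222 − 0.6500 = 0.072.

0.072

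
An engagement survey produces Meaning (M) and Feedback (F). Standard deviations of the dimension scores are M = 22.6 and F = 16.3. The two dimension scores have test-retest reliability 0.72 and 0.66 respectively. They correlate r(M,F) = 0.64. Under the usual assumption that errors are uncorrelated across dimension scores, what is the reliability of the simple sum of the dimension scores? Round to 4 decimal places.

0.8130

Var(M+F) = 22.6² + 16.3² + 2·[22.6·16.3·0.64] = 776.45 + 471.526 = 1247.98.
Because errors are independent across components, Cov(Tᵢ,Tⱼ) = Cov(Xᵢ,Xⱼ); the off-diagonal part of the true-score variance is the same as above.
True-score variance = [22.6²·0.72 + 16.3²·0.66] + 471.526 = 543.103 + 471.526 = 1014.63.
Reliability = 1014.63 / 1247.98 = 0.8130.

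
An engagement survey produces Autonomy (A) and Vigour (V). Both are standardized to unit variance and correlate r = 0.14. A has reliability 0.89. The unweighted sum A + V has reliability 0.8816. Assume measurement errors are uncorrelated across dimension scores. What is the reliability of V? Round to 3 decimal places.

Var(A+V) = 2 + 2·0.14 = 2.280.
True-score variance = ρ_A + ρ_V + 2·0.14, so 0.8816 = (0.89 + ρ_V + 0.28) / 2.280.
ρ_V = 0.8816·2.280 − 0.89 − 0.28 = 0.840.

0.840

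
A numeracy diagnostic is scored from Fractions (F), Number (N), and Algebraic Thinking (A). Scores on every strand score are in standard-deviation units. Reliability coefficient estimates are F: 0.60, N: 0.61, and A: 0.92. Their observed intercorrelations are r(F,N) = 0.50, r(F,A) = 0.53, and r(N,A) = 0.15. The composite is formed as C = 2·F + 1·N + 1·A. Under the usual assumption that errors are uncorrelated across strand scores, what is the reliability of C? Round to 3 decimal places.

Var(C) = 2² + 1 + 1 + 2·[2·0.50 + 2·0.53 + 0.15] = 6 + 4.42 = 10.42.
Because errors are independent across components, Cov(Tᵢ,Tⱼ) = Cov(Xᵢ,Xⱼ); the off-diagonal part of the true-score variance is the same as above.
True-score variance = [2²·0.60 + 0.61 + 0.92] + 4.42 = 3.93 + 4.42 = 8.35.
Reliability = 8.35 / 10.42 = 0.801.

0.801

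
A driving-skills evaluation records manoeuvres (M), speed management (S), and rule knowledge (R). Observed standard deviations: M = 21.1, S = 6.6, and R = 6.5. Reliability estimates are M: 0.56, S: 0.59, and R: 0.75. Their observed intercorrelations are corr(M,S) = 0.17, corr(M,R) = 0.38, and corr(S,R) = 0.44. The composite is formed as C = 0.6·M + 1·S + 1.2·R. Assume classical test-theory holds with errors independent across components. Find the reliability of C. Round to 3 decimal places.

0.749

Var(C) = 0.6²·21.1² + 6.6² + 1.2²·6.5² + 2·[0.6·21.1·6.6·0.17 + 0.72·21.1·6.5·0.38 + 1.2·6.6·6.5·0.44] = 264.676 + 148.76 = 413.436.
Under uncorrelated errors the observed covariances equal the true-score covariances, so only the own-variance terms attenuate.
True-score variance = [0.6²·21.1²·0.56 + 6.6²·0.59 + 1.2²·6.5²·0.75] + 148.76 = 161.085 + 148.76 = 309.845.
Reliability = 309.845 / 413.436 = 0.749.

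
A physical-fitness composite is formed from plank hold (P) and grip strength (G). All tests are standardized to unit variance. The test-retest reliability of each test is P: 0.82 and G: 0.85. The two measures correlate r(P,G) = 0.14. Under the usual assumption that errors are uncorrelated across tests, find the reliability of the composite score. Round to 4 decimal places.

Var(P+G) = 2 + 2·[0.14] = 2 + 0.28 = 2.28.
With uncorrelated errors the cross-covariances are all true-score covariance, so they carry over unchanged; only the diagonal terms shrink to ρᵢσᵢ².
True-score variance = [0.82 + 0.85] + 0.28 = 1.67 + 0.28 = 1.95.
Reliability = 1.95 / 2.28 = 0.8553.

0.8553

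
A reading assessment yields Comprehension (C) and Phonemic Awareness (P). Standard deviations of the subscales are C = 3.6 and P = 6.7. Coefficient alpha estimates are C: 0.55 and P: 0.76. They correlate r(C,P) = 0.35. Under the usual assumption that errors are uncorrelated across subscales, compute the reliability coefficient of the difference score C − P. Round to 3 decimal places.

0.595

Var(C−P) = 3.6² + 6.7² − 2·3.6·6.7·0.35 = 57.85 − 16.884 = 40.966.
Because errors are independent across components, Cov(Tᵢ,Tⱼ) = Cov(Xᵢ,Xⱼ); the off-diagonal part of the true-score variance is the same as above.
True-score variance = [3.6²·0.55 + 6.7²·0.76] − 16.884 = 41.2444 − 16.884 = 24.3604.
Reliability = 24.3604 / 40.966 = 0.595.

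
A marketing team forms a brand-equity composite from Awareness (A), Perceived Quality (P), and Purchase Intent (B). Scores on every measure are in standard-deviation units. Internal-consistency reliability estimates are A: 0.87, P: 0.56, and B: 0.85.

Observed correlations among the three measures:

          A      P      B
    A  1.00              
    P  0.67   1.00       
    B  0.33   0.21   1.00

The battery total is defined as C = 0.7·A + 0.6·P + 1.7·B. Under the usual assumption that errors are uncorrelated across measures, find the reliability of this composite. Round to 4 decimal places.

Var(C) = 0.7² + 0.6² + 1.7² + 2·[0.42·0.67 + 1.19·0.33 + 1.02·0.21] = 3.74 + 1.7766 = 5.5166.
With uncorrelated errors the cross-covariances are all true-score covariance, so they carry over unchanged; only the diagonal terms shrink to ρᵢσᵢ².
True-score variance = [0.7²·0.87 + 0.6²·0.56 + 1.7²·0.85] + 1.7766 = 3.0844 + 1.7766 = 4.861.
Reliability = 4.861 / 5.5166 = 0.8812.

0.8812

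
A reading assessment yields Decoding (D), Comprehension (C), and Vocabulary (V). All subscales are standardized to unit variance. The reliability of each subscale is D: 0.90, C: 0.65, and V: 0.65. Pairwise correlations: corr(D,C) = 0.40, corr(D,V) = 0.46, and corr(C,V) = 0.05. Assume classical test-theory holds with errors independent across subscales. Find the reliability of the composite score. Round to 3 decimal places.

Var(D+C+V) = 3 + 2·[0.40 + 0.46 + 0.05] = 3 + 1.82 = 4.82.
Under uncorrelated errors the observed covariances equal the true-score covariances, so only the own-variance terms attenuate.
True-score variance = [0.90 + 0.65 + 0.65] + 1.82 = 2.2 + 1.82 = 4.02.
Reliability = 4.02 / 4.82 = 0.834.

0.834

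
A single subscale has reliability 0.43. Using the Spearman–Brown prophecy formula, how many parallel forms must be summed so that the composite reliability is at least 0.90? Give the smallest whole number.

12

k ≥ ρ*(1−ρ₁)/(ρ₁(1−ρ*)) = 0.90·0.57 / (0.43·0.10) = 11.930.
Smallest integer k = 12.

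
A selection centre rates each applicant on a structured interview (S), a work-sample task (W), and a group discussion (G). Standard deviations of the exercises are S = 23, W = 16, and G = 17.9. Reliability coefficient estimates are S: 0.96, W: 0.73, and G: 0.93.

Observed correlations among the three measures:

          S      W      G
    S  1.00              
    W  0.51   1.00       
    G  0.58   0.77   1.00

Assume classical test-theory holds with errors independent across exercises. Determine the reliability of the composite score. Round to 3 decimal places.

Var(S+W+G) = 23² + 16² + 17.9² + 2·[23·16·0.51 + 23·17.9·0.58 + 16·17.9·0.77] = 1105.41 + 1293.99 = 2399.4.
With uncorrelated errors the cross-covariances are all true-score covariance, so they carry over unchanged; only the diagonal terms shrink to ρᵢσᵢ².
True-score variance = [23²·0.96 + 16²·0.73 + 17.9²·0.93] + 1293.99 = 992.701 + 1293.99 = 2286.69.
Reliability = 2286.69 / 2399.4 = 0.953.

0.953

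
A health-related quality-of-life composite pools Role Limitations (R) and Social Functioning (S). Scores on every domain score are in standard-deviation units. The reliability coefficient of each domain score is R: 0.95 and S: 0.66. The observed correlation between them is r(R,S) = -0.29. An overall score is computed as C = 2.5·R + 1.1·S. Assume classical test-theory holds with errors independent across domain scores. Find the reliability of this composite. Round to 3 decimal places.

0.877

Var(C) = 2.5² + 1.1² + 2·[2.75·(-0.29)] = 7.46 − 1.595 = 5.865.
Under uncorrelated errors the observed covariances equal the true-score covariances, so only the own-variance terms attenuate.
True-score variance = [2.5²·0.95 + 1.1²·0.66] − 1.595 = 6.7361 − 1.595 = 5.1411.
Reliability = 5.1411 / 5.865 = 0.877.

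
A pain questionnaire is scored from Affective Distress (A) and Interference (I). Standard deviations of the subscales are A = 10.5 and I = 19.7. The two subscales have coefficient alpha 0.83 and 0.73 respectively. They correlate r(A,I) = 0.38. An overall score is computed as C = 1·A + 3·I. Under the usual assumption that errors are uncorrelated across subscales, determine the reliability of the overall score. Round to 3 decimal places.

0.764

Var(C) = 10.5² + 3²·19.7² + 2·[3·10.5·19.7·0.38] = 3603.06 + 471.618 = 4074.68.
Because errors are independent across components, Cov(Tᵢ,Tⱼ) = Cov(Xᵢ,Xⱼ); the off-diagonal part of the true-score variance is the same as above.
True-score variance = [10.5²·0.83 + 3²·19.7²·0.73] + 471.618 = 2641.26 + 471.618 = 3112.88.
Reliability = 3112.88 / 4074.68 = 0.764.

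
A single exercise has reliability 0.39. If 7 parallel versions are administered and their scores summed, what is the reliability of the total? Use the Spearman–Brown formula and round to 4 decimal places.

0.8174

ρ_k = kρ / (1 + (k−1)ρ) = 7·0.39 / (1 + 6·0.39) = 2.730 / 3.340 = 0.8174.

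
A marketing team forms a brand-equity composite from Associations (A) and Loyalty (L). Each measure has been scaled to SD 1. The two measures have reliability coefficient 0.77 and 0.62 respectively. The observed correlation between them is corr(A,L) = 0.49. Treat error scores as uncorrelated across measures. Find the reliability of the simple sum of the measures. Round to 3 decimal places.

0.795

Var(A+L) = 2 + 2·[0.49] = 2 + 0.98 = 2.98.
Under uncorrelated errors the observed covariances equal the true-score covariances, so only the own-variance terms attenuate.
True-score variance = [0.77 + 0.62] + 0.98 = 1.39 + 0.98 = 2.37.
Reliability = 2.37 / 2.98 = 0.795.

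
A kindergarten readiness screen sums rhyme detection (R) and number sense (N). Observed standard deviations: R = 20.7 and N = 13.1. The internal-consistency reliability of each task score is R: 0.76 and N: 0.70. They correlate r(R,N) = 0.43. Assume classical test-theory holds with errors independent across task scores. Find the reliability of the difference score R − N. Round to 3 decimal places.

Var(R−N) = 20.7² + 13.1² − 2·20.7·13.1·0.43 = 600.1 − 233.206 = 366.894.
With uncorrelated errors the cross-covariances are all true-score covariance, so they carry over unchanged; only the diagonal terms shrink to ρᵢσᵢ².
True-score variance = [20.7²·0.76 + 13.1²·0.70] − 233.206 = 445.779 − 233.206 = 212.573.
Reliability = 212.573 / 366.894 = 0.579.

0.579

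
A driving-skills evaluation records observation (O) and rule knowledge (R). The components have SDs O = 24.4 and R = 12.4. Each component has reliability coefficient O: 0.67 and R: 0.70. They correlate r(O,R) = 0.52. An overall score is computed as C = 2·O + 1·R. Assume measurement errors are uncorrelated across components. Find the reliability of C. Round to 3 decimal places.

0.737

Var(C) = 2²·24.4² + 12.4² + 2·[2·24.4·12.4·0.52] = 2535.2 + 629.325 = 3164.52.
Because errors are independent across components, Cov(Tᵢ,Tⱼ) = Cov(Xᵢ,Xⱼ); the off-diagonal part of the true-score variance is the same as above.
True-score variance = [2²·24.4²·0.67 + 12.4²·0.70] + 629.325 = 1703.2 + 629.325 = 2332.52.
Reliability = 2332.52 / 3164.52 = 0.737.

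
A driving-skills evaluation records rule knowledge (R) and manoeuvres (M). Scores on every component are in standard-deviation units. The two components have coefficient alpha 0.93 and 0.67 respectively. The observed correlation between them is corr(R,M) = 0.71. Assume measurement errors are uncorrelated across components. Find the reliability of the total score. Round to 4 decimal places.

0.8830

Var(R+M) = 2 + 2·[0.71] = 2 + 1.42 = 3.42.
Because errors are independent across components, Cov(Tᵢ,Tⱼ) = Cov(Xᵢ,Xⱼ); the off-diagonal part of the true-score variance is the same as above.
True-score variance = [0.93 + 0.67] + 1.42 = 1.6 + 1.42 = 3.02.
Reliability = 3.02 / 3.42 = 0.8830.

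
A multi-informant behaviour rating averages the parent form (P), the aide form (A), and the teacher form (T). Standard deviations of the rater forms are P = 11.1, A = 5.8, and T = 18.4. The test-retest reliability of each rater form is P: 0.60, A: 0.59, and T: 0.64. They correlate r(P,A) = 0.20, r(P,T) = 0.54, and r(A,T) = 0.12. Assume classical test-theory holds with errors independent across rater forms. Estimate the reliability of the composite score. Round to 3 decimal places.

0.759

Var(P+A+T) = 11.1² + 5.8² + 18.4² + 2·[11.1·5.8·0.20 + 11.1·18.4·0.54 + 5.8·18.4·0.12] = 495.41 + 271.944 = 767.354.
Under uncorrelated errors the observed covariances equal the true-score covariances, so only the own-variance terms attenuate.
True-score variance = [11.1²·0.60 + 5.8²·0.59 + 18.4²·0.64] + 271.944 = 310.452 + 271.944 = 582.396.
Reliability = 582.396 / 767.354 = 0.759.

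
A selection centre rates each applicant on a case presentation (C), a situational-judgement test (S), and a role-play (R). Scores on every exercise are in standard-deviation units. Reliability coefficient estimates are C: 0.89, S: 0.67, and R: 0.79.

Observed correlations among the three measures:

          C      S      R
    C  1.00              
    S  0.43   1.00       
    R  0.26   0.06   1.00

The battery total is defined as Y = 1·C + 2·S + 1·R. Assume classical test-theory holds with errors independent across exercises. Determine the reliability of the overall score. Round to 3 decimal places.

0.807

Var(Y) = 1 + 2² + 1 + 2·[2·0.43 + 0.26 + 2·0.06] = 6 + 2.48 = 8.48.
Because errors are independent across components, Cov(Tᵢ,Tⱼ) = Cov(Xᵢ,Xⱼ); the off-diagonal part of the true-score variance is the same as above.
True-score variance = [0.89 + 2²·0.67 + 0.79] + 2.48 = 4.36 + 2.48 = 6.84.
Reliability = 6.84 / 8.48 = 0.807.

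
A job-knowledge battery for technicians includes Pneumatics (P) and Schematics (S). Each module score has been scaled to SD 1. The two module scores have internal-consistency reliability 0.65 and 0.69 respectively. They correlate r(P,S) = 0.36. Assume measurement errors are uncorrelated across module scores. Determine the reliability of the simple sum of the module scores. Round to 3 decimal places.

0.757

Var(P+S) = 2 + 2·[0.36] = 2 + 0.72 = 2.72.
With uncorrelated errors the cross-covariances are all true-score covariance, so they carry over unchanged; only the diagonal terms shrink to ρᵢσᵢ².
True-score variance = [0.65 + 0.69] + 0.72 = 1.34 + 0.72 = 2.06.
Reliability = 2.06 / 2.72 = 0.757.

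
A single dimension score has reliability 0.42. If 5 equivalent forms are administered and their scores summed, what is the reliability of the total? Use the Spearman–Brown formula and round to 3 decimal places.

ρ_k = kρ / (1 + (k−1)ρ) = 5·0.42 / (1 + 4·0.42) = 2.100 / 2.680 = 0.784.

0.784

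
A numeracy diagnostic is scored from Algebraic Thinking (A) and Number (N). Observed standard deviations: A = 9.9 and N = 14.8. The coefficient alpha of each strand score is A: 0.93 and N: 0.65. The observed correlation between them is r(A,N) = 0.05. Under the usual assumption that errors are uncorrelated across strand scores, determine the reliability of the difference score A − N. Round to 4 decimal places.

0.7238

Var(A−N) = 9.9² + 14.8² − 2·9.9·14.8·0.05 = 317.05 − 14.652 = 302.398.
Under uncorrelated errors the observed covariances equal the true-score covariances, so only the own-variance terms attenuate.
True-score variance = [9.9²·0.93 + 14.8²·0.65] − 14.652 = 233.525 − 14.652 = 218.873.
Reliability = 218.873 / 302.398 = 0.7238.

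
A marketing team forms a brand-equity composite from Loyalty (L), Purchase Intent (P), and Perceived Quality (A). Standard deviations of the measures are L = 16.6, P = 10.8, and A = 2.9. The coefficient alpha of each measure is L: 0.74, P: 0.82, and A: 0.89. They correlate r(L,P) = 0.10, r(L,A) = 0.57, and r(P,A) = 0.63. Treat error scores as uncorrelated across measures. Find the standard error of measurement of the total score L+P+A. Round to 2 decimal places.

9.67

Var(total) = 400.61 + 130.199 = 530.809.
True-score variance = 307.044 + 130.199 = 437.243, so reliability = 0.8237.
Error variance = 530.809 − 437.243 = 93.5659; SEM = √93.5659 = 9.67.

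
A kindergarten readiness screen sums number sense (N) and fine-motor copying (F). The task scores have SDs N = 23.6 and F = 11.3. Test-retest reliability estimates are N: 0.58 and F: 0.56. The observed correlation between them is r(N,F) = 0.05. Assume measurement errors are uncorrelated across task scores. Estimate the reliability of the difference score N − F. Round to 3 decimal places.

0.559

Var(N−F) = 23.6² + 11.3² − 2·23.6·11.3·0.05 = 684.65 − 26.668 = 657.982.
With uncorrelated errors the cross-covariances are all true-score covariance, so they carry over unchanged; only the diagonal terms shrink to ρᵢσᵢ².
True-score variance = [23.6²·0.58 + 11.3²·0.56] − 26.668 = 394.543 − 26.668 = 367.875.
Reliability = 367.875 / 657.982 = 0.559.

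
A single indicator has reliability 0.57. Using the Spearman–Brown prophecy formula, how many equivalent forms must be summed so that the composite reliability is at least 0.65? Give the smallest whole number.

2

k ≥ ρ*(1−ρ₁)/(ρ₁(1−ρ*)) = 0.65·0.43 / (0.57·0.35) = 1.401.
Smallest integer k = 2.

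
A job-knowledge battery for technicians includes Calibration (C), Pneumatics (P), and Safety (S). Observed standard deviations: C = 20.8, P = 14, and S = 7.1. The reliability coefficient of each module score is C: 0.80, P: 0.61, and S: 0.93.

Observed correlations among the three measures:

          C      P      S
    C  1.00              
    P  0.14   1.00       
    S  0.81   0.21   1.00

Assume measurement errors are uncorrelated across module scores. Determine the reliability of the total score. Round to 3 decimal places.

0.840

Var(C+P+S) = 20.8² + 14² + 7.1² + 2·[20.8·14·0.14 + 20.8·7.1·0.81 + 14·7.1·0.21] = 679.05 + 362.526 = 1041.58.
With uncorrelated errors the cross-covariances are all true-score covariance, so they carry over unchanged; only the diagonal terms shrink to ρᵢσᵢ².
True-score variance = [20.8²·0.80 + 14²·0.61 + 7.1²·0.93] + 362.526 = 512.553 + 362.526 = 875.079.
Reliability = 875.079 / 1041.58 = 0.840.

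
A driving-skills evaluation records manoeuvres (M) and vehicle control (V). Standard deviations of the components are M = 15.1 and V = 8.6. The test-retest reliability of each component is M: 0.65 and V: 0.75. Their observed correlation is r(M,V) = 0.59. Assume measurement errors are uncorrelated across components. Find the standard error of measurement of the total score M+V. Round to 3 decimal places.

Var(total) = 301.97 + 153.235 = 455.205.
True-score variance = 203.677 + 153.235 = 356.911, so reliability = 0.7841.
Error variance = 455.205 − 356.911 = 98.2935; SEM = √98.2935 = 9.914.

9.914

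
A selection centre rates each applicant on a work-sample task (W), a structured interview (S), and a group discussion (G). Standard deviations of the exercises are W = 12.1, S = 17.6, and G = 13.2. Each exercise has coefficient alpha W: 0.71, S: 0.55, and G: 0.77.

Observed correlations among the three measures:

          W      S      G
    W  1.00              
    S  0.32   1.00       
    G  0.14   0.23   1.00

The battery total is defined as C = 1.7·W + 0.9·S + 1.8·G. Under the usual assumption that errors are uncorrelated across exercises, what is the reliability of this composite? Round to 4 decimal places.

0.7920

Var(C) = 1.7²·12.1² + 0.9²·17.6² + 1.8²·13.2² + 2·[1.53·12.1·17.6·0.32 + 3.06·12.1·13.2·0.14 + 1.62·17.6·13.2·0.23] = 1238.57 + 518.503 = 1757.07.
With uncorrelated errors the cross-covariances are all true-score covariance, so they carry over unchanged; only the diagonal terms shrink to ρᵢσᵢ².
True-score variance = [1.7²·12.1²·0.71 + 0.9²·17.6²·0.55 + 1.8²·13.2²·0.77] + 518.503 = 873.111 + 518.503 = 1391.61.
Reliability = 1391.61 / 1757.07 = 0.7920.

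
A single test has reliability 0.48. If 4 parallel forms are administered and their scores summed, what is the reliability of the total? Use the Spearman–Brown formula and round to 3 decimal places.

ρ_k = kρ / (1 + (k−1)ρ) = 4·0.48 / (1 + 3·0.48) = 1.920 / 2.440 = 0.787.

0.787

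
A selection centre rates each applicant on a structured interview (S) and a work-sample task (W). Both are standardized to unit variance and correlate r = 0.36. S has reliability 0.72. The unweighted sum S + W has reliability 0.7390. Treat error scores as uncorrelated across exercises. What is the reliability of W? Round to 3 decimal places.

Var(S+W) = 2 + 2·0.36 = 2.720.
True-score variance = ρ_S + ρ_W + 2·0.36, so 0.7390 = (0.72 + ρ_W + 0.72) / 2.720.
ρ_W = 0.7390·2.720 − 0.72 − 0.72 = 0.570.

0.570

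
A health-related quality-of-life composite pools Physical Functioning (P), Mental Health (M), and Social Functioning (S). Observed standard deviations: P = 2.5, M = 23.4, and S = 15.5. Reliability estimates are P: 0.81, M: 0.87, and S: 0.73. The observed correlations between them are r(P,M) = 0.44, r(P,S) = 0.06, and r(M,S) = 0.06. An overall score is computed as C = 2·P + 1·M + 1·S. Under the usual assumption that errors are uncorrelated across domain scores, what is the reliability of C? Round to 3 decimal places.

Var(C) = 2²·2.5² + 23.4² + 15.5² + 2·[2·2.5·23.4·0.44 + 2·2.5·15.5·0.06 + 23.4·15.5·0.06] = 812.81 + 155.784 = 968.594.
Because errors are independent across components, Cov(Tᵢ,Tⱼ) = Cov(Xᵢ,Xⱼ); the off-diagonal part of the true-score variance is the same as above.
True-score variance = [2²·2.5²·0.81 + 23.4²·0.87 + 15.5²·0.73] + 155.784 = 672.01 + 155.784 = 827.794.
Reliability = 827.794 / 968.594 = 0.855.

0.855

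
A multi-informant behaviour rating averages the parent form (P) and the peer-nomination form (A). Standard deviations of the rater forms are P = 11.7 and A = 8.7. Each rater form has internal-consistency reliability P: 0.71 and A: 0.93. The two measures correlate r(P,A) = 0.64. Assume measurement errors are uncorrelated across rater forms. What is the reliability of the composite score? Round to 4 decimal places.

0.8688

Var(P+A) = 11.7² + 8.7² + 2·[11.7·8.7·0.64] = 212.58 + 130.291 = 342.871.
Under uncorrelated errors the observed covariances equal the true-score covariances, so only the own-variance terms attenuate.
True-score variance = [11.7²·0.71 + 8.7²·0.93] + 130.291 = 167.584 + 130.291 = 297.875.
Reliability = 297.875 / 342.871 = 0.8688.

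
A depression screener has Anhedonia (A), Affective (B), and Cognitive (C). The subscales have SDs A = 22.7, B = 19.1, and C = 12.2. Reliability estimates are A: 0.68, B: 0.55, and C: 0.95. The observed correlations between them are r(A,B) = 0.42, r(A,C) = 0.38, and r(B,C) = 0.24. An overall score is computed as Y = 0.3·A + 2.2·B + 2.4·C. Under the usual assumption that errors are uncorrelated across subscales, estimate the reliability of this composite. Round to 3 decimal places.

0.767

Var(Y) = 0.3²·22.7² + 2.2²·19.1² + 2.4²·12.2² + 2·[0.66·22.7·19.1·0.42 + 0.72·22.7·12.2·0.38 + 5.28·19.1·12.2·0.24] = 2669.37 + 982.479 = 3651.85.
Under uncorrelated errors the observed covariances equal the true-score covariances, so only the own-variance terms attenuate.
True-score variance = [0.3²·22.7²·0.68 + 2.2²·19.1²·0.55 + 2.4²·12.2²·0.95] + 982.479 = 1817.11 + 982.479 = 2799.59.
Reliability = 2799.59 / 3651.85 = 0.767.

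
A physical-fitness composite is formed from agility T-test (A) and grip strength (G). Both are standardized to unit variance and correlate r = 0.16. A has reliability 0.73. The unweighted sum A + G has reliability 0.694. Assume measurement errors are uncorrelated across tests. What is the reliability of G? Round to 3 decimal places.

0.560

Var(A+G) = 2 + 2·0.16 = 2.320.
True-score variance = ρ_A + ρ_G + 2·0.16, so 0.694 = (0.73 + ρ_G + 0.32) / 2.320.
ρ_G = 0.694·2.320 − 0.73 − 0.32 = 0.560.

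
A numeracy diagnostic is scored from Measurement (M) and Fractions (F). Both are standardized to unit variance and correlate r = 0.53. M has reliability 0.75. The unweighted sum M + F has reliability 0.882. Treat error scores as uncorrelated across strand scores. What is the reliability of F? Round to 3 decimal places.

0.889

Var(M+F) = 2 + 2·0.53 = 3.060.
True-score variance = ρ_M + ρ_F + 2·0.53, so 0.882 = (0.75 + ρ_F + 1.06) / 3.060.
ρ_F = 0.882·3.060 − 0.75 − 1.06 = 0.889.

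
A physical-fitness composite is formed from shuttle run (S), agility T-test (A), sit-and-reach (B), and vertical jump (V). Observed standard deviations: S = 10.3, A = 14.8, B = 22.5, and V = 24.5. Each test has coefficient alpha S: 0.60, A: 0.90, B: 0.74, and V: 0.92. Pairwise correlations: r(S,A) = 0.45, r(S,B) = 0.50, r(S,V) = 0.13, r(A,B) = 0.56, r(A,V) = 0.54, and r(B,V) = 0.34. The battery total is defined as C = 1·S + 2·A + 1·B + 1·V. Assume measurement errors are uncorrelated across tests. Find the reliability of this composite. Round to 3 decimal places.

0.932

Var(C) = 10.3² + 2²·14.8² + 22.5² + 24.5² + 2·[2·10.3·14.8·0.45 + 10.3·22.5·0.50 + 10.3·24.5·0.13 + 2·14.8·22.5·0.56 + 2·14.8·24.5·0.54 + 22.5·24.5·0.34] = 2088.75 + 2475.74 = 4564.49.
With uncorrelated errors the cross-covariances are all true-score covariance, so they carry over unchanged; only the diagonal terms shrink to ρᵢσᵢ².
True-score variance = [10.3²·0.60 + 2²·14.8²·0.90 + 22.5²·0.74 + 24.5²·0.92] + 2475.74 = 1779.05 + 2475.74 = 4254.79.
Reliability = 4254.79 / 4564.49 = 0.932.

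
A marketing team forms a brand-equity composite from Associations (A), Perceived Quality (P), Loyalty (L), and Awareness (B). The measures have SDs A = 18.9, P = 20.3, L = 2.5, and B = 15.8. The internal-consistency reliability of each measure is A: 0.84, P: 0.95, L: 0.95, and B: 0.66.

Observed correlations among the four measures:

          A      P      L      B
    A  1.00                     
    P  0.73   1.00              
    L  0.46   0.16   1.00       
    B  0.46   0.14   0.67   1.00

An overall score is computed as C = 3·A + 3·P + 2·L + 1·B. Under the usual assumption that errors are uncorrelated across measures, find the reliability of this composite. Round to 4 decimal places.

Var(C) = 3²·18.9² + 3²·20.3² + 2²·2.5² + 15.8² + 2·[9·18.9·20.3·0.73 + 6·18.9·2.5·0.46 + 3·18.9·15.8·0.46 + 6·20.3·2.5·0.16 + 3·20.3·15.8·0.14 + 2·2.5·15.8·0.67] = 7198.34 + 6599.16 = 13797.5.
Under uncorrelated errors the observed covariances equal the true-score covariances, so only the own-variance terms attenuate.
True-score variance = [3²·18.9²·0.84 + 3²·20.3²·0.95 + 2²·2.5²·0.95 + 15.8²·0.66] + 6599.16 = 6412.39 + 6599.16 = 13011.5.
Reliability = 13011.5 / 13797.5 = 0.9430.

0.9430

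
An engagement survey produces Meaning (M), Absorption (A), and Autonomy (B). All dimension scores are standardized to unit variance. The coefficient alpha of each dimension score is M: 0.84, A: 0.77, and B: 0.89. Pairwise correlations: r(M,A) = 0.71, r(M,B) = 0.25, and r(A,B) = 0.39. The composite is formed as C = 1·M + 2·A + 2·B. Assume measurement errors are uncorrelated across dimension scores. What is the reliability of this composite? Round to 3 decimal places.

Var(C) = 1 + 2² + 2² + 2·[2·0.71 + 2·0.25 + 4·0.39] = 9 + 6.96 = 15.96.
Because errors are independent across components, Cov(Tᵢ,Tⱼ) = Cov(Xᵢ,Xⱼ); the off-diagonal part of the true-score variance is the same as above.
True-score variance = [0.84 + 2²·0.77 + 2²·0.89] + 6.96 = 7.48 + 6.96 = 14.44.
Reliability = 14.44 / 15.96 = 0.905.

0.905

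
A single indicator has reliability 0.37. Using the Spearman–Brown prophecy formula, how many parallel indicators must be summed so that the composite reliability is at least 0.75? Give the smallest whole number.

k ≥ ρ*(1−ρ₁)/(ρ₁(1−ρ*)) = 0.75·0.63 / (0.37·0.25) = 5.108.
Smallest integer k = 6.

6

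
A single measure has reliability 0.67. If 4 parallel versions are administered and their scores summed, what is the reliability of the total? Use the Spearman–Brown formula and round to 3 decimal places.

ρ_k = kρ / (1 + (k−1)ρ) = 4·0.67 / (1 + 3·0.67) = 2.680 / 3.010 = 0.890.

0.890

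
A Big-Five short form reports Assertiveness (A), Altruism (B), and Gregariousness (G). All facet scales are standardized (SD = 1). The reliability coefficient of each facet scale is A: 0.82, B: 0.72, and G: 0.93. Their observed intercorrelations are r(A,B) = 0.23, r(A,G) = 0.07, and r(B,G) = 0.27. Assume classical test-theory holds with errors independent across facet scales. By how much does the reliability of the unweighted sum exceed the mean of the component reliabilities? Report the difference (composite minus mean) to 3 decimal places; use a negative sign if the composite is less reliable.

0.049

Var(sum) = 3 + 1.14 = 4.14; true-score variance = 2.47 + 1.14 = 3.61; composite reliability = 0.8720.
Mean component reliability = 0.8233.
Difference = 0.8720 − 0.8233 = 0.049.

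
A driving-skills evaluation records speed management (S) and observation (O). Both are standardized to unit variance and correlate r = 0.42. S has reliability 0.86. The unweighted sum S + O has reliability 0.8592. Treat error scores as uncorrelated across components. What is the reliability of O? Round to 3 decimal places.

Var(S+O) = 2 + 2·0.42 = 2.840.
True-score variance = ρ_S + ρ_O + 2·0.42, so 0.8592 = (0.86 + ρ_O + 0.84) / 2.840.
ρ_O = 0.8592·2.840 − 0.86 − 0.84 = 0.740.

0.740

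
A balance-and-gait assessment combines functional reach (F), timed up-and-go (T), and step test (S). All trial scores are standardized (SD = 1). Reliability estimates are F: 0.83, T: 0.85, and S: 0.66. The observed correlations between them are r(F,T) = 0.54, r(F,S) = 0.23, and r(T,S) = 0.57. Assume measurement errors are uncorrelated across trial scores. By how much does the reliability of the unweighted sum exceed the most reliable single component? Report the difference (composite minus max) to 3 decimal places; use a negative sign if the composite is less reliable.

0.034

Var(sum) = 3 + 2.68 = 5.68; true-score variance = 2.34 + 2.68 = 5.02; composite reliability = 0.8838.
Max component reliability = 0.8500.
Difference = 0.8838 − 0.8500 = 0.034.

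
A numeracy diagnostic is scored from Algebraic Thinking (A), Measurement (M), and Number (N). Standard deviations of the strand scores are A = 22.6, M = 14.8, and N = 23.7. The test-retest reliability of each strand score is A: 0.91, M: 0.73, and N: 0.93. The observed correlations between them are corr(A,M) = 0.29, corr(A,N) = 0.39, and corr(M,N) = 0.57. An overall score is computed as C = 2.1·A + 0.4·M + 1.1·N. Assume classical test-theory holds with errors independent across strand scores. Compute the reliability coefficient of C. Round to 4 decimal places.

Var(C) = 2.1²·22.6² + 0.4²·14.8² + 1.1²·23.7² + 2·[0.84·22.6·14.8·0.29 + 2.31·22.6·23.7·0.39 + 0.44·14.8·23.7·0.57] = 2967.14 + 1303.98 = 4271.12.
Under uncorrelated errors the observed covariances equal the true-score covariances, so only the own-variance terms attenuate.
True-score variance = [2.1²·22.6²·0.91 + 0.4²·14.8²·0.73 + 1.1²·23.7²·0.93] + 1303.98 = 2707.38 + 1303.98 = 4011.36.
Reliability = 4011.36 / 4271.12 = 0.9392.

0.9392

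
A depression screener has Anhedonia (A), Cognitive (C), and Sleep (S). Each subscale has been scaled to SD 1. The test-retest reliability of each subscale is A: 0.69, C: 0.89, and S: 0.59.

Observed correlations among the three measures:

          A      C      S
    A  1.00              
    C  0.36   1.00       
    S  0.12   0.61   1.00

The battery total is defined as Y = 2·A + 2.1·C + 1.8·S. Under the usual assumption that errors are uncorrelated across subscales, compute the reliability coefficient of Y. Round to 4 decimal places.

0.8485

Var(Y) = 2² + 2.1² + 1.8² + 2·[4.2·0.36 + 3.6·0.12 + 3.78·0.61] = 11.65 + 8.4996 = 20.1496.
Under uncorrelated errors the observed covariances equal the true-score covariances, so only the own-variance terms attenuate.
True-score variance = [2²·0.69 + 2.1²·0.89 + 1.8²·0.59] + 8.4996 = 8.5965 + 8.4996 = 17.0961.
Reliability = 17.0961 / 20.1496 = 0.8485.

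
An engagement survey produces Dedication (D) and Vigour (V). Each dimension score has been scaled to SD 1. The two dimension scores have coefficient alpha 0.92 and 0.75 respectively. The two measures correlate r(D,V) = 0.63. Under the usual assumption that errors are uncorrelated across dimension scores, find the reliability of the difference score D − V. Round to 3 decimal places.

0.554

Var(D−V) = 1 + 1 − 2·0.63 = 2 − 1.26 = 0.74.
Because errors are independent across components, Cov(Tᵢ,Tⱼ) = Cov(Xᵢ,Xⱼ); the off-diagonal part of the true-score variance is the same as above.
True-score variance = [0.92 + 0.75] − 1.26 = 1.67 − 1.26 = 0.41.
Reliability = 0.41 / 0.74 = 0.554.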